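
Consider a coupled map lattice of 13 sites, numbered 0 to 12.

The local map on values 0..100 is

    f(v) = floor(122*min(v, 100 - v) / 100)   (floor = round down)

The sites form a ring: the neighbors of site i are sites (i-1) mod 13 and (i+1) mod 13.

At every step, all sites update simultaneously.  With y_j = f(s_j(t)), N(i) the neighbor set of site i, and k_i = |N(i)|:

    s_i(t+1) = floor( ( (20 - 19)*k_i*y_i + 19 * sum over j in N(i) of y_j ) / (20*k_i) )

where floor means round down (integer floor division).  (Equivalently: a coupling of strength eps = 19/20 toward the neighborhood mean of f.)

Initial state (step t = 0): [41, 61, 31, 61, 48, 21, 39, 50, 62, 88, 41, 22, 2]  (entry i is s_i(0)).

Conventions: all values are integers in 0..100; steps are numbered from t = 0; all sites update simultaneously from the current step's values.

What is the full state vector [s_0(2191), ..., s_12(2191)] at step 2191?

Simulating step by step:
t=0: [41, 61, 31, 61, 48, 21, 39, 50, 62, 88, 41, 22, 2]
t=1: [25, 43, 46, 47, 37, 51, 43, 47, 37, 46, 21, 26, 36]
t=2: [46, 43, 54, 50, 57, 49, 57, 48, 55, 36, 42, 33, 31]
t=3: [45, 55, 56, 54, 59, 52, 58, 53, 50, 52, 41, 43, 47]
t=4: [55, 53, 54, 51, 56, 50, 57, 56, 57, 55, 54, 53, 53]
t=5: [56, 55, 57, 54, 59, 52, 56, 52, 53, 54, 55, 56, 55]
t=6: [53, 52, 54, 51, 56, 51, 57, 55, 57, 55, 54, 53, 53]
t=7: [57, 56, 58, 54, 58, 52, 56, 52, 53, 54, 55, 56, 57]
t=8: [52, 51, 54, 51, 56, 52, 57, 55, 57, 55, 54, 53, 52]
t=9: [58, 57, 58, 54, 58, 52, 55, 52, 53, 54, 55, 57, 57]
t=10: [51, 51, 53, 51, 56, 52, 57, 55, 57, 55, 54, 52, 51]
t=11: [59, 58, 58, 55, 58, 52, 55, 52, 53, 54, 56, 57, 58]
t=12: [50, 50, 52, 51, 55, 52, 57, 55, 57, 55, 53, 52, 51]
t=13: [60, 59, 59, 56, 58, 53, 55, 52, 53, 54, 56, 58, 59]
t=14: [49, 49, 51, 50, 54, 52, 57, 55, 57, 55, 53, 51, 49]
t=15: [59, 59, 59, 57, 59, 54, 55, 52, 53, 54, 56, 58, 59]
t=16: [50, 50, 50, 50, 53, 52, 56, 55, 57, 55, 53, 51, 50]
t=17: [61, 61, 61, 59, 59, 55, 55, 52, 53, 54, 56, 59, 60]
t=18: [47, 47, 48, 48, 51, 52, 55, 55, 57, 55, 53, 50, 48]
t=19: [57, 57, 57, 58, 58, 56, 55, 53, 53, 54, 57, 57, 58]
t=20: [51, 52, 51, 51, 51, 52, 54, 55, 56, 54, 53, 51, 51]
t=21: [58, 58, 58, 59, 58, 57, 56, 54, 54, 55, 57, 58, 59]
t=22: [50, 51, 50, 50, 51, 52, 53, 54, 55, 54, 52, 51, 50]
t=23: [60, 60, 60, 60, 59, 58, 57, 55, 55, 56, 57, 59, 60]
t=24: [48, 48, 48, 48, 49, 51, 52, 53, 53, 53, 51, 50, 48]
t=25: [58, 58, 58, 58, 58, 58, 58, 57, 57, 57, 59, 58, 59]
t=26: [50, 51, 51, 51, 51, 51, 51, 51, 52, 51, 51, 50, 50]
t=27: [60, 59, 59, 59, 59, 59, 59, 58, 58, 58, 59, 60, 61]
t=28: [48, 49, 50, 50, 50, 50, 50, 50, 51, 50, 49, 48, 47]
t=29: [58, 59, 60, 61, 61, 61, 61, 60, 60, 59, 59, 58, 57]
t=30: [51, 49, 48, 47, 47, 47, 47, 47, 48, 49, 50, 51, 51]
t=31: [59, 58, 58, 57, 57, 57, 57, 57, 58, 59, 59, 59, 59]
t=32: [50, 50, 51, 51, 52, 52, 52, 51, 51, 50, 50, 50, 50]
t=33: [61, 60, 59, 58, 58, 58, 58, 58, 59, 60, 61, 61, 61]
t=34: [47, 48, 49, 50, 51, 51, 51, 50, 49, 48, 47, 47, 47]
t=35: [57, 58, 59, 59, 59, 59, 59, 59, 59, 58, 57, 57, 57]
t=36: [51, 51, 50, 50, 50, 50, 50, 50, 50, 51, 51, 52, 52]
t=37: [58, 59, 60, 61, 61, 61, 61, 61, 60, 59, 58, 58, 58]
t=38: [50, 49, 48, 47, 47, 47, 47, 47, 48, 49, 50, 51, 51]
t=39: [59, 59, 58, 57, 57, 57, 57, 57, 58, 59, 59, 59, 59]
t=40: [50, 50, 51, 51, 52, 52, 52, 51, 51, 50, 50, 50, 50]

Answer: [59, 59, 58, 57, 57, 57, 57, 57, 58, 59, 59, 59, 59]
Key observation: The state at step 32, [50, 50, 51, 51, 52, 52, 52, 51, 51, 50, 50, 50, 50], reappears at step 40: the system is in a cycle of period 8 from step 32 on.  Therefore the state at step 2191 equals the state at step 32 + ((2191 - 32) mod 8) = 39, which is [59, 59, 58, 57, 57, 57, 57, 57, 58, 59, 59, 59, 59].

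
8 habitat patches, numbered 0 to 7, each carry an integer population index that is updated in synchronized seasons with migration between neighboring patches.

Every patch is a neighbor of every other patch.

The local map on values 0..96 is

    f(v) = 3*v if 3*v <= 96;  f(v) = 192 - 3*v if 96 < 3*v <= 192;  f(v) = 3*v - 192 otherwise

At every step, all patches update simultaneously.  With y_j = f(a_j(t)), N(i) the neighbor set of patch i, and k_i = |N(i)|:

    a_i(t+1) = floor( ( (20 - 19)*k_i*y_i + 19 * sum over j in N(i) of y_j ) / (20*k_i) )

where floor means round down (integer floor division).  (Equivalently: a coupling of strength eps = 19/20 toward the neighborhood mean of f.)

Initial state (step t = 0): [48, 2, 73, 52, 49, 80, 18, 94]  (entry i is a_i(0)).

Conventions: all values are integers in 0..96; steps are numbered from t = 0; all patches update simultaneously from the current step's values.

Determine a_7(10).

Answer: a_7(10) = 18

Derivation:
t=0: [48, 2, 73, 52, 49, 80, 18, 94]
t=1: [43, 47, 45, 44, 44, 43, 43, 40]
t=2: [60, 61, 61, 61, 61, 60, 60, 60]
t=3: [10, 10, 10, 10, 10, 10, 10, 10]
t=4: [30, 30, 30, 30, 30, 30, 30, 30]
t=5: [90, 90, 90, 90, 90, 90, 90, 90]
t=6: [78, 78, 78, 78, 78, 78, 78, 78]
t=7: [42, 42, 42, 42, 42, 42, 42, 42]
t=8: [66, 66, 66, 66, 66, 66, 66, 66]
t=9: [6, 6, 6, 6, 6, 6, 6, 6]
t=10: [18, 18, 18, 18, 18, 18, 18, 18]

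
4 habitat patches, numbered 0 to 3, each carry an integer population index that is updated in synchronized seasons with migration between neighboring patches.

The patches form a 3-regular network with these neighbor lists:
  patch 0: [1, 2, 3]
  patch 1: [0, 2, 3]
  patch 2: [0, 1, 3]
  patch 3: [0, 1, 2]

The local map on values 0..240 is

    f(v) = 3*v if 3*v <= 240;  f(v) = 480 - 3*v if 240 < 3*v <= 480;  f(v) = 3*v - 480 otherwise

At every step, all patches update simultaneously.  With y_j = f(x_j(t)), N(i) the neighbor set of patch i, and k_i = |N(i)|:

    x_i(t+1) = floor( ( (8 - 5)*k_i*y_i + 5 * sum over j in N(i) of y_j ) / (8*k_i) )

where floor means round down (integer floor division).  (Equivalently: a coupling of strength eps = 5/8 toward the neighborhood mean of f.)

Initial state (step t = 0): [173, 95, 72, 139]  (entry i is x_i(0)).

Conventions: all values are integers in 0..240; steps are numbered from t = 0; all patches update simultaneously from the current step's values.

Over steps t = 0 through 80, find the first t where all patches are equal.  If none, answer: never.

Answer: 7
Key observation: Synchronization is absorbing here: once all patches are equal they stay equal, and step 7 is the first all-equal step.

Derivation:
t=0: [173, 95, 72, 139]  (not all equal)
t=1: [113, 139, 142, 117]  (not all equal)
t=2: [104, 91, 89, 102]  (not all equal)
t=3: [186, 193, 194, 187]  (not all equal)
t=4: [88, 91, 92, 88]  (not all equal)
t=5: [211, 210, 209, 211]  (not all equal)
t=6: [151, 150, 150, 151]  (not all equal)
t=7: [28, 28, 28, 28]  (all equal)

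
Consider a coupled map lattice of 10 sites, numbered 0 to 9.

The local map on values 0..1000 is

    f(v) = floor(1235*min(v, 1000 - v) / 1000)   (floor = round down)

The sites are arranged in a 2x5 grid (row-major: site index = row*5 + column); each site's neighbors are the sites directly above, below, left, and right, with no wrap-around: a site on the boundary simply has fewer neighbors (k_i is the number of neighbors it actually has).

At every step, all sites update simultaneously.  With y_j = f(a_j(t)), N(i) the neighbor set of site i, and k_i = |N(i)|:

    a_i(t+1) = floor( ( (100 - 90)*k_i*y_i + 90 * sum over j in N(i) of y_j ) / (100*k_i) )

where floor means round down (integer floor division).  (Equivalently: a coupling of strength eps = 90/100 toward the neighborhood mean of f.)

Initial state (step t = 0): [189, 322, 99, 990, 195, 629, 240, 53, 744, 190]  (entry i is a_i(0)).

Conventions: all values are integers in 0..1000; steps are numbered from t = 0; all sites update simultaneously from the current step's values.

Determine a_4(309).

Answer: a_4(309) = 496
Key observation: The state at step 32, [496, 513, 553, 588, 606, 495, 515, 551, 589, 605], reappears at step 34: the system is in a cycle of period 2 from step 32 on.  Therefore the state at step 309 equals the state at step 32 + ((309 - 32) mod 2) = 33, which is [606, 588, 554, 514, 496, 605, 589, 552, 515, 495].

Derivation:
t=0: [189, 322, 99, 990, 195, 629, 240, 53, 744, 190]
t=1: [408, 235, 154, 204, 134, 283, 305, 226, 124, 273]
t=2: [337, 349, 265, 177, 281, 430, 313, 243, 275, 176]
t=3: [474, 381, 317, 325, 230, 414, 417, 345, 254, 330]
t=4: [499, 494, 428, 336, 392, 545, 473, 408, 401, 309]
t=5: [588, 579, 510, 493, 406, 596, 560, 532, 438, 478]
t=6: [508, 548, 571, 554, 589, 522, 532, 564, 586, 527]
t=7: [577, 569, 546, 519, 561, 591, 563, 538, 552, 516]
t=8: [518, 539, 564, 555, 590, 527, 536, 552, 583, 552]
t=9: [578, 568, 555, 522, 546, 584, 569, 542, 547, 514]
t=10: [522, 533, 561, 559, 591, 525, 536, 548, 582, 563]
t=11: [581, 569, 557, 523, 537, 581, 573, 545, 543, 513]
t=12: [523, 530, 559, 563, 592, 521, 535, 547, 581, 570]
t=13: [585, 570, 557, 523, 531, 582, 576, 546, 540, 512]
t=14: [522, 527, 558, 567, 593, 517, 534, 547, 582, 576]
t=15: [590, 571, 557, 522, 525, 583, 579, 546, 536, 510]
t=16: [519, 524, 558, 570, 596, 512, 532, 547, 583, 582]
t=17: [594, 573, 557, 520, 520, 587, 582, 546, 533, 507]
t=18: [516, 521, 558, 573, 599, 508, 530, 547, 585, 586]
t=19: [598, 575, 557, 518, 516, 590, 585, 547, 530, 504]
t=20: [513, 518, 558, 576, 602, 504, 527, 547, 587, 590]
t=21: [603, 578, 557, 516, 512, 594, 588, 547, 527, 501]
t=22: [508, 515, 557, 579, 606, 499, 525, 547, 590, 595]
t=23: [607, 581, 557, 513, 507, 598, 590, 547, 524, 496]
t=24: [504, 513, 557, 582, 606, 495, 522, 547, 590, 598]
t=25: [606, 584, 557, 513, 504, 602, 590, 548, 521, 496]
t=26: [500, 513, 556, 585, 607, 495, 519, 549, 590, 602]
t=27: [607, 587, 555, 512, 499, 606, 589, 550, 518, 495]
t=28: [496, 513, 555, 588, 607, 495, 516, 550, 589, 606]
t=29: [606, 587, 554, 513, 495, 605, 589, 551, 515, 495]
t=30: [497, 513, 554, 587, 606, 495, 516, 551, 589, 605]
t=31: [606, 588, 554, 513, 497, 605, 589, 551, 516, 495]
t=32: [496, 513, 553, 588, 606, 495, 515, 551, 589, 605]
t=33: [606, 588, 554, 514, 496, 605, 589, 552, 515, 495]
t=34: [496, 513, 553, 588, 606, 495, 515, 551, 589, 605]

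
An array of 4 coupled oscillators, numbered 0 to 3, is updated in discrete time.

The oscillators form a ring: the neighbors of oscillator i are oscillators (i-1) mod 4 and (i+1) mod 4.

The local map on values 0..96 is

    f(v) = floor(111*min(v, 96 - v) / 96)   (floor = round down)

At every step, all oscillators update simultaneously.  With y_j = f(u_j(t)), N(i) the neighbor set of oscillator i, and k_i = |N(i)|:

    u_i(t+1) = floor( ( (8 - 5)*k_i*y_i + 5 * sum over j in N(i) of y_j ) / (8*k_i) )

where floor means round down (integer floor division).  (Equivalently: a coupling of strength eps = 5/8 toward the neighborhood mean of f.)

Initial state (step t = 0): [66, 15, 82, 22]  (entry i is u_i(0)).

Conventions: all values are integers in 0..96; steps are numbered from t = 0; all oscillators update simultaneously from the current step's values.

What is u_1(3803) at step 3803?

Answer: u_1(3803) = 48
Key observation: The state at step 10, [54, 54, 54, 54], reappears at step 14: the system is in a cycle of period 4 from step 10 on.  Therefore the state at step 3803 equals the state at step 10 + ((3803 - 10) mod 4) = 11, which is [48, 48, 48, 48].

Derivation:
t=0: [66, 15, 82, 22]
t=1: [25, 22, 19, 25]
t=2: [27, 24, 24, 25]
t=3: [28, 28, 27, 28]
t=4: [32, 31, 31, 31]
t=5: [35, 35, 35, 35]
t=6: [40, 40, 40, 40]
t=7: [46, 46, 46, 46]
t=8: [53, 53, 53, 53]
t=9: [49, 49, 49, 49]
t=10: [54, 54, 54, 54]
t=11: [48, 48, 48, 48]
t=12: [55, 55, 55, 55]
t=13: [47, 47, 47, 47]
t=14: [54, 54, 54, 54]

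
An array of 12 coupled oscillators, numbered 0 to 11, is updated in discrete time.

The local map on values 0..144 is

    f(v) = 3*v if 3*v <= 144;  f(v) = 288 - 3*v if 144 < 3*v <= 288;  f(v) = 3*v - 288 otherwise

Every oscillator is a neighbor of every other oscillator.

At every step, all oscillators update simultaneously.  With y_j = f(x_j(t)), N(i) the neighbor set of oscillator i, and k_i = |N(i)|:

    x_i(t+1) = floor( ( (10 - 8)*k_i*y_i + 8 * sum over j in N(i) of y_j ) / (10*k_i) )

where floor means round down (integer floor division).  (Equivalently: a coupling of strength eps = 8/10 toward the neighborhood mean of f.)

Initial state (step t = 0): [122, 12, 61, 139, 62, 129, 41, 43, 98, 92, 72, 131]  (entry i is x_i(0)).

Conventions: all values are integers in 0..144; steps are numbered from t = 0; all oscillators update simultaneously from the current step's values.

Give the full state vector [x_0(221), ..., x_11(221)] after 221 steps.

Simulating step by step:
t=0: [122, 12, 61, 139, 62, 129, 41, 43, 98, 92, 72, 131]
t=1: [82, 77, 85, 88, 85, 85, 88, 88, 73, 73, 81, 85]
t=2: [40, 42, 39, 38, 39, 39, 38, 38, 44, 44, 41, 39]
t=3: [120, 120, 119, 119, 119, 119, 119, 119, 121, 121, 120, 119]
t=4: [70, 70, 70, 70, 70, 70, 70, 70, 71, 71, 70, 70]
t=5: [77, 77, 77, 77, 77, 77, 77, 77, 77, 77, 77, 77]
t=6: [57, 57, 57, 57, 57, 57, 57, 57, 57, 57, 57, 57]
t=7: [117, 117, 117, 117, 117, 117, 117, 117, 117, 117, 117, 117]
t=8: [63, 63, 63, 63, 63, 63, 63, 63, 63, 63, 63, 63]
t=9: [99, 99, 99, 99, 99, 99, 99, 99, 99, 99, 99, 99]
t=10: [9, 9, 9, 9, 9, 9, 9, 9, 9, 9, 9, 9]
t=11: [27, 27, 27, 27, 27, 27, 27, 27, 27, 27, 27, 27]
t=12: [81, 81, 81, 81, 81, 81, 81, 81, 81, 81, 81, 81]
t=13: [45, 45, 45, 45, 45, 45, 45, 45, 45, 45, 45, 45]
t=14: [135, 135, 135, 135, 135, 135, 135, 135, 135, 135, 135, 135]
t=15: [117, 117, 117, 117, 117, 117, 117, 117, 117, 117, 117, 117]

Answer: [45, 45, 45, 45, 45, 45, 45, 45, 45, 45, 45, 45]
Key observation: The state at step 7, [117, 117, 117, 117, 117, 117, 117, 117, 117, 117, 117, 117], reappears at step 15: the system is in a cycle of period 8 from step 7 on.  Therefore the state at step 221 equals the state at step 7 + ((221 - 7) mod 8) = 13, which is [45, 45, 45, 45, 45, 45, 45, 45, 45, 45, 45, 45].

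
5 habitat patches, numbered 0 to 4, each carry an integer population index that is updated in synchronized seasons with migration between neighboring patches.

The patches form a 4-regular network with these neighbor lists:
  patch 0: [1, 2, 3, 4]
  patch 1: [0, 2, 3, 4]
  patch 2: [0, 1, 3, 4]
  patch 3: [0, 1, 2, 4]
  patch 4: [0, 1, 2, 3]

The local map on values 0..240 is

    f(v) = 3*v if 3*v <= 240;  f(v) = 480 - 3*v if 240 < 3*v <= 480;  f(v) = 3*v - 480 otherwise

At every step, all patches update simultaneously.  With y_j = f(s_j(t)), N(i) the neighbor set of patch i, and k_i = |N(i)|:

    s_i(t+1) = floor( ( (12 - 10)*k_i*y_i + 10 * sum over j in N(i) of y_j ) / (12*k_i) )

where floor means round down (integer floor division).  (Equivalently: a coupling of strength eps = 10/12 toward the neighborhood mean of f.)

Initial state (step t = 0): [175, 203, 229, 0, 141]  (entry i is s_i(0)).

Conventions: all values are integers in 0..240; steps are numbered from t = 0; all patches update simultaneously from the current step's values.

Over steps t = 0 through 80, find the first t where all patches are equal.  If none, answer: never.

Simulating step by step:
t=0: [175, 203, 229, 0, 141]  (not all equal)
t=1: [89, 85, 82, 91, 88]  (not all equal)
t=2: [219, 218, 218, 219, 219]  (not all equal)
t=3: [175, 175, 175, 175, 175]  (all equal)

Answer: 3
Key observation: Synchronization is absorbing here: once all patches are equal they stay equal, and step 3 is the first all-equal step.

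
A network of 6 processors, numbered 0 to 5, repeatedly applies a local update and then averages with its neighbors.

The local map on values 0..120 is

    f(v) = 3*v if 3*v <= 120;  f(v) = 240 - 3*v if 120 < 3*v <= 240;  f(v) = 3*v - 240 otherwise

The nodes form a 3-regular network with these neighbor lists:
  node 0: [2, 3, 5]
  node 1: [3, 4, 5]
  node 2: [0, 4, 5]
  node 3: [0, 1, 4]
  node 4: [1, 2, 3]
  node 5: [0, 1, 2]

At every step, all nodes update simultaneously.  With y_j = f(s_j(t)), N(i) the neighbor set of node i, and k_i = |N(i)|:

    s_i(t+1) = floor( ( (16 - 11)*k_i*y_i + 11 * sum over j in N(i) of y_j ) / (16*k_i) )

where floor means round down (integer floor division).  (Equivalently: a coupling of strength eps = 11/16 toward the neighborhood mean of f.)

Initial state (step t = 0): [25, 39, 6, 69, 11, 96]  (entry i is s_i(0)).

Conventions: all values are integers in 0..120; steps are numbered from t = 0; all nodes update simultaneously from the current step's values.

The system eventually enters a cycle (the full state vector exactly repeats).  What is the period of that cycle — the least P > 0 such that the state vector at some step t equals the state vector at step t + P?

Answer: 9
Key observation: The state at step 37, [103, 73, 103, 73, 73, 103], reappears at step 46 — and no state repeats earlier — so the cycle the system enters has period 9.

Derivation:
t=0: [25, 39, 6, 69, 11, 96]
t=1: [46, 62, 41, 61, 48, 63]
t=2: [83, 63, 93, 75, 82, 78]
t=3: [16, 22, 17, 19, 25, 24]
t=4: [56, 67, 60, 61, 63, 60]
t=5: [63, 50, 60, 54, 51, 57]
t=6: [63, 81, 66, 76, 79, 67]
t=7: [37, 13, 34, 16, 14, 34]
t=8: [92, 56, 90, 59, 56, 89]
t=9: [38, 59, 40, 60, 60, 40]
t=10: [104, 74, 104, 73, 74, 105]
t=11: [61, 31, 60, 31, 31, 60]
t=12: [66, 85, 66, 84, 85, 66]
t=13: [35, 20, 35, 20, 20, 35]
t=14: [94, 70, 94, 70, 70, 94]
t=15: [39, 32, 39, 32, 32, 39]
t=16: [112, 100, 112, 100, 100, 112]
t=17: [87, 68, 87, 68, 68, 87]
t=18: [24, 32, 24, 32, 32, 24]
t=19: [77, 90, 77, 90, 90, 77]
t=20: [13, 25, 13, 25, 25, 13]
t=21: [47, 66, 47, 66, 66, 47]
t=22: [85, 55, 85, 55, 55, 85]
t=23: [28, 61, 28, 61, 61, 28]
t=24: [77, 63, 77, 63, 63, 77]
t=25: [18, 41, 18, 41, 41, 18]
t=26: [68, 102, 68, 102, 102, 68]
t=27: [42, 59, 42, 59, 59, 42]
t=28: [102, 74, 102, 74, 74, 102]
t=29: [55, 29, 55, 29, 29, 55]
t=30: [77, 84, 77, 84, 84, 77]
t=31: [9, 11, 9, 11, 11, 9]
t=32: [28, 31, 28, 31, 31, 28]
t=33: [86, 90, 86, 90, 90, 86]
t=34: [20, 27, 20, 27, 27, 20]
t=35: [64, 76, 64, 76, 76, 64]
t=36: [39, 20, 39, 20, 20, 39]
t=37: [103, 73, 103, 73, 73, 103]
t=38: [58, 32, 58, 32, 32, 58]
t=39: [72, 89, 72, 89, 89, 72]
t=40: [24, 26, 24, 26, 26, 24]
t=41: [73, 76, 73, 76, 76, 73]
t=42: [18, 14, 18, 14, 14, 18]
t=43: [51, 44, 51, 44, 44, 51]
t=44: [91, 103, 91, 103, 103, 91]
t=45: [41, 60, 41, 60, 60, 41]
t=46: [103, 73, 103, 73, 73, 103]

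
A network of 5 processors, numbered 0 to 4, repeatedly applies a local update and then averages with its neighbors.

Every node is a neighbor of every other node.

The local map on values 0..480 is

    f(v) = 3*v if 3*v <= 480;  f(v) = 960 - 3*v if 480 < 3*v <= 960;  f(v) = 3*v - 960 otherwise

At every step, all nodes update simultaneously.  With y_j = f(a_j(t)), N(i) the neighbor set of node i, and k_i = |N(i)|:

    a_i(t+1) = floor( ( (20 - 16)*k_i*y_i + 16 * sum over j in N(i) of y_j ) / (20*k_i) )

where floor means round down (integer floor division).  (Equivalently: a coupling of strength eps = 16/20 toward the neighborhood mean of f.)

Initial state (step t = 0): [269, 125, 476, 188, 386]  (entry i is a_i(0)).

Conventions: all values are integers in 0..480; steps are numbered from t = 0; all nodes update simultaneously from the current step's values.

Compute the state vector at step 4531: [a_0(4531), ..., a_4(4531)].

Answer: [18, 18, 18, 18, 18]
Key observation: The state at step 1, [318, 318, 318, 318, 318], reappears at step 9: the system is in a cycle of period 8 from step 1 on.  Therefore the state at step 4531 equals the state at step 1 + ((4531 - 1) mod 8) = 3, which is [18, 18, 18, 18, 18].

Derivation:
t=0: [269, 125, 476, 188, 386]
t=1: [318, 318, 318, 318, 318]
t=2: [6, 6, 6, 6, 6]
t=3: [18, 18, 18, 18, 18]
t=4: [54, 54, 54, 54, 54]
t=5: [162, 162, 162, 162, 162]
t=6: [474, 474, 474, 474, 474]
t=7: [462, 462, 462, 462, 462]
t=8: [426, 426, 426, 426, 426]
t=9: [318, 318, 318, 318, 318]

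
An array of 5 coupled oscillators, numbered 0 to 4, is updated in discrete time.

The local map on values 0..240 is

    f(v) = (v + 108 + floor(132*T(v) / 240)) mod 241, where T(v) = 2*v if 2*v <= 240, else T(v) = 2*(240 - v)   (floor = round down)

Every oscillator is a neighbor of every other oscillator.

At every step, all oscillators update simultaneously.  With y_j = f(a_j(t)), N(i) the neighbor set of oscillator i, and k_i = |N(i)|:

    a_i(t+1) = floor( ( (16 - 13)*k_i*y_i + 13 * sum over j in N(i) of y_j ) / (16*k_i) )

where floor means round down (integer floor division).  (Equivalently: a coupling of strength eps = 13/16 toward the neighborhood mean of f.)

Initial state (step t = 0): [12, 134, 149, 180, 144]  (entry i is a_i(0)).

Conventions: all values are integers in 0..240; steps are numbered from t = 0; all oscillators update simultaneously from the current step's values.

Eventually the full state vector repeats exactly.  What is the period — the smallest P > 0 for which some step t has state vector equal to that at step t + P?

Answer: 8
Key observation: The state at step 3, [108, 108, 108, 108, 108], reappears at step 11 — and no state repeats earlier — so the cycle the system enters has period 8.

Derivation:
t=0: [12, 134, 149, 180, 144]
t=1: [118, 119, 119, 119, 119]
t=2: [115, 115, 115, 115, 115]
t=3: [108, 108, 108, 108, 108]
t=4: [93, 93, 93, 93, 93]
t=5: [62, 62, 62, 62, 62]
t=6: [238, 238, 238, 238, 238]
t=7: [107, 107, 107, 107, 107]
t=8: [91, 91, 91, 91, 91]
t=9: [58, 58, 58, 58, 58]
t=10: [229, 229, 229, 229, 229]
t=11: [108, 108, 108, 108, 108]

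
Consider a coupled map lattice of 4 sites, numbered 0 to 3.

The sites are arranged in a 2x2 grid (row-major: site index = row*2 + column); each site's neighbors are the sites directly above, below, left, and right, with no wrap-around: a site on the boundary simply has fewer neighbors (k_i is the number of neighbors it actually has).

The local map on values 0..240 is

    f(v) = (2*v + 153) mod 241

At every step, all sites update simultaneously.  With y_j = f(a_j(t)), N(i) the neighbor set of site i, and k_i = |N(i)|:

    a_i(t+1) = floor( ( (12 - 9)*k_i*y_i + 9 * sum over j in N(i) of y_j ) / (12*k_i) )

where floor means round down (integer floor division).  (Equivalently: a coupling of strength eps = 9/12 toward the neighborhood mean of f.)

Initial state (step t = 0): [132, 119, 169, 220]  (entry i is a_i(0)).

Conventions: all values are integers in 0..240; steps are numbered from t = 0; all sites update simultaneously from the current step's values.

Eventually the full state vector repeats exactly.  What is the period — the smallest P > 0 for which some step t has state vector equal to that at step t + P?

Simulating step by step:
t=0: [132, 119, 169, 220]
t=1: [103, 145, 109, 87]
t=2: [154, 127, 109, 146]
t=3: [166, 200, 191, 162]
t=4: [47, 107, 102, 105]
t=5: [92, 79, 77, 121]
t=6: [75, 111, 110, 89]
t=7: [115, 90, 90, 122]
t=8: [104, 134, 134, 108]
t=9: [165, 138, 138, 167]
t=10: [141, 49, 49, 142]
t=11: [56, 148, 148, 56]
t=12: [162, 70, 70, 162]
t=13: [98, 190, 190, 98]
t=14: [65, 93, 93, 65]
t=15: [84, 56, 56, 84]
t=16: [38, 66, 66, 38]
t=17: [90, 182, 182, 90]
t=18: [49, 77, 77, 49]
t=19: [52, 24, 24, 52]
t=20: [154, 62, 62, 154]
t=21: [82, 174, 174, 82]
t=22: [33, 61, 61, 33]
t=23: [80, 172, 172, 80]
t=24: [29, 57, 57, 29]
t=25: [72, 164, 164, 72]
t=26: [194, 102, 102, 194]
t=27: [101, 73, 73, 101]
t=28: [72, 100, 100, 72]
t=29: [98, 70, 70, 98]
t=30: [66, 94, 94, 66]
t=31: [86, 58, 58, 86]
t=32: [42, 70, 70, 42]
t=33: [98, 190, 190, 98]

Answer: 20
Key observation: The state at step 13, [98, 190, 190, 98], reappears at step 33 — and no state repeats earlier — so the cycle the system enters has period 20.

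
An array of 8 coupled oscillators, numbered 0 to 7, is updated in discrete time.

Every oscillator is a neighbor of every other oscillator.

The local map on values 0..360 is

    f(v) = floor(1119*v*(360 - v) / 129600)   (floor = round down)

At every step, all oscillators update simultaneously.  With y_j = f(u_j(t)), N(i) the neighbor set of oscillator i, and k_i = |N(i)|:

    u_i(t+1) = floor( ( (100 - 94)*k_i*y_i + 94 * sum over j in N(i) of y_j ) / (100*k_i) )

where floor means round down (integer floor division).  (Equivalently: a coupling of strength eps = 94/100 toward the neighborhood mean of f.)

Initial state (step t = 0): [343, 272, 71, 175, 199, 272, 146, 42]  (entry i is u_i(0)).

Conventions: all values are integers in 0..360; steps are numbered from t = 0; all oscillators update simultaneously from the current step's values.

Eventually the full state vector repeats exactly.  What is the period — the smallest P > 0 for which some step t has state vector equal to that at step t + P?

Answer: 2
Key observation: The state at step 2, [276, 276, 276, 276, 276, 276, 276, 276], reappears at step 4 — and no state repeats earlier — so the cycle the system enters has period 2.

Derivation:
t=0: [343, 272, 71, 175, 199, 272, 146, 42]
t=1: [208, 196, 198, 191, 191, 196, 191, 203]
t=2: [276, 276, 276, 276, 276, 276, 276, 276]
t=3: [200, 200, 200, 200, 200, 200, 200, 200]
t=4: [276, 276, 276, 276, 276, 276, 276, 276]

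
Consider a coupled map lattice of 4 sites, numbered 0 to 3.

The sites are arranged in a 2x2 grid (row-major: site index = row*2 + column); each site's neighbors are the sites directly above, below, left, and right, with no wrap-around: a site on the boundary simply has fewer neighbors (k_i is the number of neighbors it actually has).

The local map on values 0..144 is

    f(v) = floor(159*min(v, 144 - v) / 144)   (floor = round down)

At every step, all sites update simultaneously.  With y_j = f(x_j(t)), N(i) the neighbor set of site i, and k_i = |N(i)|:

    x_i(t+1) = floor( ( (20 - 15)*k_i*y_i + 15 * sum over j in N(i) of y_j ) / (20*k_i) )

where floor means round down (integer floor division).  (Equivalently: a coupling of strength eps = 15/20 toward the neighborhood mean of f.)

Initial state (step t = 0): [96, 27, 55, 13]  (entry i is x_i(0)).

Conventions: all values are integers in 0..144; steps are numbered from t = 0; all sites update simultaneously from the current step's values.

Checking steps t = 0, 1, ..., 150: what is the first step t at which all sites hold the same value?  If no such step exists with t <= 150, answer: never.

Answer: 5
Key observation: Synchronization is absorbing here: once all sites are equal they stay equal, and step 5 is the first all-equal step.

Derivation:
t=0: [96, 27, 55, 13]  (not all equal)
t=1: [46, 32, 40, 36]  (not all equal)
t=2: [42, 42, 44, 39]  (not all equal)
t=3: [46, 44, 45, 46]  (not all equal)
t=4: [48, 49, 49, 48]  (not all equal)
t=5: [53, 53, 53, 53]  (all equal)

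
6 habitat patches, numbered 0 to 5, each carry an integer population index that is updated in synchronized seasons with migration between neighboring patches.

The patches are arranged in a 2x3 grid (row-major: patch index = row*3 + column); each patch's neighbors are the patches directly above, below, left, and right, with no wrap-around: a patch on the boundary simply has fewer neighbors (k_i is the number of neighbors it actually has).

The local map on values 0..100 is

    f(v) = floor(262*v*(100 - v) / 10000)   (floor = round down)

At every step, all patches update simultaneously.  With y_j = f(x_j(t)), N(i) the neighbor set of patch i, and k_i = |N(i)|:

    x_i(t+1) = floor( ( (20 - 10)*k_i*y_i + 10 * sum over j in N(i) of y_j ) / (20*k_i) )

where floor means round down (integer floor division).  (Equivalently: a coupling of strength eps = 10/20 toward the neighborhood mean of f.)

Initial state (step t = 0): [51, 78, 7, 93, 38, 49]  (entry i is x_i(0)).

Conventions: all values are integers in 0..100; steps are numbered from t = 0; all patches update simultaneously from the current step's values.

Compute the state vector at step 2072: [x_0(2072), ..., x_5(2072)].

Simulating step by step:
t=0: [51, 78, 7, 93, 38, 49]
t=1: [47, 45, 35, 40, 51, 52]
t=2: [64, 63, 61, 63, 64, 63]
t=3: [60, 60, 61, 60, 60, 61]
t=4: [62, 62, 62, 62, 62, 62]
t=5: [61, 61, 61, 61, 61, 61]
t=6: [62, 62, 62, 62, 62, 62]

Answer: [62, 62, 62, 62, 62, 62]
Key observation: The state at step 4, [62, 62, 62, 62, 62, 62], reappears at step 6: the system is in a cycle of period 2 from step 4 on.  Therefore the state at step 2072 equals the state at step 4 + ((2072 - 4) mod 2) = 4, which is [62, 62, 62, 62, 62, 62].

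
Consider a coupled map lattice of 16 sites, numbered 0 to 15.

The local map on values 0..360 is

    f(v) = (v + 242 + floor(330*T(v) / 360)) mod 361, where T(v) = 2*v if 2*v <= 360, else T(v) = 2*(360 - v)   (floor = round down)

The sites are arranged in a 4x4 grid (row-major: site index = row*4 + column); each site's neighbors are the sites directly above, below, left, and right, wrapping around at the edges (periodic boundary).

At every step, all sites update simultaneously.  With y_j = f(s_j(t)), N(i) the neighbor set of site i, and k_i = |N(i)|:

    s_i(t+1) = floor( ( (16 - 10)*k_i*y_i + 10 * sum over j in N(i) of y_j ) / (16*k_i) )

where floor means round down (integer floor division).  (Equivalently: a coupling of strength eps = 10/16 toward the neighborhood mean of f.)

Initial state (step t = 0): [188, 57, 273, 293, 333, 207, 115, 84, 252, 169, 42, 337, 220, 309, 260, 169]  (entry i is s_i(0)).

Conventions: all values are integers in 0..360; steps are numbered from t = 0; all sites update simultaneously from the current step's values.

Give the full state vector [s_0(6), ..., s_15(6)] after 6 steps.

Simulating step by step:
t=0: [188, 57, 273, 293, 333, 207, 115, 84, 252, 169, 42, 337, 220, 309, 260, 169]
t=1: [158, 113, 253, 238, 173, 138, 145, 204, 317, 231, 179, 223, 289, 275, 270, 327]
t=2: [256, 269, 303, 274, 142, 234, 208, 159, 261, 268, 214, 223, 297, 298, 264, 305]
t=3: [310, 314, 257, 309, 313, 273, 153, 273, 316, 269, 156, 280, 301, 304, 255, 307]
t=4: [282, 293, 310, 294, 290, 303, 316, 302, 290, 306, 318, 302, 285, 297, 313, 295]
t=5: [301, 293, 285, 294, 296, 288, 281, 289, 296, 287, 280, 289, 300, 291, 284, 293]
t=6: [292, 297, 301, 296, 295, 299, 303, 299, 295, 300, 304, 299, 293, 298, 302, 297]

Answer: [292, 297, 301, 296, 295, 299, 303, 299, 295, 300, 304, 299, 293, 298, 302, 297]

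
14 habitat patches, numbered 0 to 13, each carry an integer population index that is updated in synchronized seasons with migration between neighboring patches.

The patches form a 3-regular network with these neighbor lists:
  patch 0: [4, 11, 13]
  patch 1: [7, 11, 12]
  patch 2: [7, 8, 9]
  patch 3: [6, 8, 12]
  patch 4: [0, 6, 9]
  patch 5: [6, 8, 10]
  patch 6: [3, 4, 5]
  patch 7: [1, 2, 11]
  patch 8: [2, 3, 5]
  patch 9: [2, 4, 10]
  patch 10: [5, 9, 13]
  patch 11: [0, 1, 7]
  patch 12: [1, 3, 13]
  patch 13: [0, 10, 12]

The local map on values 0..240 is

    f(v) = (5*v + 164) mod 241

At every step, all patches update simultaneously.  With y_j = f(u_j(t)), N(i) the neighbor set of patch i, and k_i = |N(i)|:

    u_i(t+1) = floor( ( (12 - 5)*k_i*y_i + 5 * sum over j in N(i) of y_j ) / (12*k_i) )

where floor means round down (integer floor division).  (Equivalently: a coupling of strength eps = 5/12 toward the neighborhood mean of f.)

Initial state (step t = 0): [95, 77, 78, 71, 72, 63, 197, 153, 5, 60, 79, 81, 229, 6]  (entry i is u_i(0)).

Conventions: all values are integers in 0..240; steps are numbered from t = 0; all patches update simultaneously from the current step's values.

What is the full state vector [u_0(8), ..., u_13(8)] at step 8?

Simulating step by step:
t=0: [95, 77, 78, 71, 72, 63, 197, 153, 5, 60, 79, 81, 229, 6]
t=1: [136, 94, 127, 87, 102, 201, 151, 151, 158, 156, 135, 110, 102, 160]
t=2: [129, 174, 134, 154, 186, 195, 185, 178, 190, 182, 126, 200, 149, 59]
t=3: [126, 106, 113, 187, 120, 150, 144, 105, 156, 107, 111, 150, 177, 174]
t=4: [83, 190, 93, 143, 86, 197, 144, 177, 175, 166, 204, 179, 107, 95]
t=5: [107, 142, 112, 153, 105, 171, 156, 104, 111, 84, 180, 101, 190, 165]
t=6: [184, 162, 75, 204, 195, 109, 193, 164, 174, 102, 83, 188, 140, 79]
t=7: [124, 47, 72, 180, 168, 178, 182, 40, 110, 157, 125, 102, 124, 94]
t=8: [88, 144, 105, 114, 78, 109, 96, 126, 167, 152, 103, 159, 92, 114]

Answer: [88, 144, 105, 114, 78, 109, 96, 126, 167, 152, 103, 159, 92, 114]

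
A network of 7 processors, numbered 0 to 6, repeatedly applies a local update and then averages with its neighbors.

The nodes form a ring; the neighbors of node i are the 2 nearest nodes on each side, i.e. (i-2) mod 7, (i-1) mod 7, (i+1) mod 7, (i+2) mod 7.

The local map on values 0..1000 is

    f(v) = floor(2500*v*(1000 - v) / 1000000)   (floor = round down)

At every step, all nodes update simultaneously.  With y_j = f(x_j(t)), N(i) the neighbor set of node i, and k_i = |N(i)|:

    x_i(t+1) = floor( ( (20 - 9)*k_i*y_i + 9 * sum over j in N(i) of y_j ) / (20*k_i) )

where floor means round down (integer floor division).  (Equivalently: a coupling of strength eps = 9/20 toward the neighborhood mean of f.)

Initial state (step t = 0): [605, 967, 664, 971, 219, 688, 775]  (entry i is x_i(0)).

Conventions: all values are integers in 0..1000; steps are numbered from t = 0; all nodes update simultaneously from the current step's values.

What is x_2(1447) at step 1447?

Answer: x_2(1447) = 600
Key observation: The state at step 7, [600, 600, 600, 600, 600, 600, 600], reappears at step 8: the system is in a cycle of period 1 from step 7 on.  Therefore the state at step 1447 equals the state at step 7 + ((1447 - 7) mod 1) = 7, which is [600, 600, 600, 600, 600, 600, 600].

Derivation:
t=0: [605, 967, 664, 971, 219, 688, 775]
t=1: [509, 230, 438, 218, 414, 466, 423]
t=2: [600, 499, 574, 491, 589, 597, 593]
t=3: [604, 617, 612, 617, 607, 604, 605]
t=4: [595, 591, 593, 591, 595, 596, 596]
t=5: [602, 603, 603, 603, 602, 601, 601]
t=6: [598, 598, 598, 598, 598, 598, 598]
t=7: [600, 600, 600, 600, 600, 600, 600]
t=8: [600, 600, 600, 600, 600, 600, 600]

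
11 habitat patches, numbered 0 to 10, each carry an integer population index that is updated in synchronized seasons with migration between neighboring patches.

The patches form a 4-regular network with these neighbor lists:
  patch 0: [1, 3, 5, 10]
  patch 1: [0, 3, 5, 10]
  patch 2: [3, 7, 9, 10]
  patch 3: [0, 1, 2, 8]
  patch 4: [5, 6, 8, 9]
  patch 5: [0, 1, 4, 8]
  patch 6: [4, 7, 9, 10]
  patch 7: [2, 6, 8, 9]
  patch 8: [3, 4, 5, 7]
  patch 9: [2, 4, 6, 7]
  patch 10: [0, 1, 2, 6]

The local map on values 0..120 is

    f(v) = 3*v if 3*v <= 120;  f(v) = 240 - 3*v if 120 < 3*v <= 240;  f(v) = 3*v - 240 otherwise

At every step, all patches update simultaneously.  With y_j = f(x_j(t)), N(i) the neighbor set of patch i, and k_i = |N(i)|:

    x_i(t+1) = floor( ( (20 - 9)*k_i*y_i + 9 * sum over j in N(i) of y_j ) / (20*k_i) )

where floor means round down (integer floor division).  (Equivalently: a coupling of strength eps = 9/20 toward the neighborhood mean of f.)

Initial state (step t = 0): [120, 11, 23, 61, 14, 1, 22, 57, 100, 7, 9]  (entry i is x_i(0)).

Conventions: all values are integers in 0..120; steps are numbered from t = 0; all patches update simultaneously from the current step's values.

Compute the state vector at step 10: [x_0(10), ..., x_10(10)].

Answer: [54, 57, 87, 83, 99, 73, 82, 99, 97, 83, 64]

Derivation:
t=0: [120, 11, 23, 61, 14, 1, 22, 57, 100, 7, 9]
t=1: [79, 41, 57, 63, 39, 30, 54, 62, 52, 39, 47]
t=2: [41, 91, 74, 58, 105, 85, 86, 68, 81, 100, 84]
t=3: [78, 41, 29, 55, 52, 33, 30, 30, 23, 49, 27]
t=4: [45, 93, 85, 72, 85, 85, 88, 87, 77, 90, 78]
t=5: [67, 38, 17, 32, 17, 27, 21, 20, 13, 24, 23]
t=6: [61, 94, 61, 80, 56, 71, 63, 58, 53, 64, 67]
t=7: [43, 36, 48, 26, 62, 43, 53, 62, 63, 54, 44]
t=8: [106, 105, 88, 84, 65, 97, 77, 64, 61, 74, 103]
t=9: [66, 64, 29, 32, 39, 56, 25, 38, 48, 24, 58]
t=10: [54, 57, 87, 83, 99, 73, 82, 99, 97, 83, 64]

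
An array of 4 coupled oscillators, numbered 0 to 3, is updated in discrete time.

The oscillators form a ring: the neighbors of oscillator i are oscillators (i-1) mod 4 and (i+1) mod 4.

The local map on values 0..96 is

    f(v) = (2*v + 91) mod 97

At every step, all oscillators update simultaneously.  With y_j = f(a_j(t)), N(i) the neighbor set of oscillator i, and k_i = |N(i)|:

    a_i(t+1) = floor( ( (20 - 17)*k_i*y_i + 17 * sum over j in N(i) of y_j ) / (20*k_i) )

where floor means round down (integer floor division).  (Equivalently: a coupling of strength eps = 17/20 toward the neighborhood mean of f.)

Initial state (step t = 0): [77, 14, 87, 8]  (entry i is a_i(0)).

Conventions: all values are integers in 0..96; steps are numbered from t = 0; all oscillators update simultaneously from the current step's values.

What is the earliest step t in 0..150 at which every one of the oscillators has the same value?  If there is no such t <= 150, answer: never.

Simulating step by step:
t=0: [77, 14, 87, 8]  (not all equal)
t=1: [21, 55, 24, 53]  (not all equal)
t=2: [9, 34, 10, 33]  (not all equal)
t=3: [53, 20, 53, 20]  (not all equal)
t=4: [29, 7, 29, 7]  (not all equal)
t=5: [14, 45, 14, 45]  (not all equal)
t=6: [74, 31, 74, 31]  (not all equal)
t=7: [54, 46, 54, 46]  (not all equal)
t=8: [73, 17, 73, 17]  (not all equal)
t=9: [30, 40, 30, 40]  (not all equal)
t=10: [71, 57, 71, 57]  (not all equal)
t=11: [15, 34, 15, 34]  (not all equal)
t=12: [56, 29, 56, 29]  (not all equal)
t=13: [45, 15, 45, 15]  (not all equal)
t=14: [33, 75, 33, 75]  (not all equal)
t=15: [48, 58, 48, 58]  (not all equal)
t=16: [24, 78, 24, 78]  (not all equal)
t=17: [51, 43, 51, 43]  (not all equal)
t=18: [82, 93, 82, 93]  (not all equal)
t=19: [79, 64, 79, 64]  (not all equal)
t=20: [29, 50, 29, 50]  (not all equal)
t=21: [87, 58, 87, 58]  (not all equal)
t=22: [21, 62, 21, 62]  (not all equal)
t=23: [23, 33, 23, 33]  (not all equal)
t=24: [57, 43, 57, 43]  (not all equal)
t=25: [69, 21, 69, 21]  (not all equal)
t=26: [35, 35, 35, 35]  (all equal)

Answer: 26
Key observation: Synchronization is absorbing here: once all oscillators are equal they stay equal, and step 26 is the first all-equal step.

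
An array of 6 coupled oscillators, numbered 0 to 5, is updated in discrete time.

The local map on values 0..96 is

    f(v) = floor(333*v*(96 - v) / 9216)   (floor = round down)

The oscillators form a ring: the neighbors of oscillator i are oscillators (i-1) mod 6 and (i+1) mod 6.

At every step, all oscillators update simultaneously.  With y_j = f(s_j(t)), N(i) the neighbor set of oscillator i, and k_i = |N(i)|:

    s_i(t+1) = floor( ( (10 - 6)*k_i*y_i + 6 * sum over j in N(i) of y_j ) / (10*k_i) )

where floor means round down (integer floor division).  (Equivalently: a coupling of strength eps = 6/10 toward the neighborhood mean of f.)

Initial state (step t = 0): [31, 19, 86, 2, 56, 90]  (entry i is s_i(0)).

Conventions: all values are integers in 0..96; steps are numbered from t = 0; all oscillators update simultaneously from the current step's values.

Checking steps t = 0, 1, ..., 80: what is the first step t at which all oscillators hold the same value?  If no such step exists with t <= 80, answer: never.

Answer: 5
Key observation: Synchronization is absorbing here: once all oscillators are equal they stay equal, and step 5 is the first all-equal step.

Derivation:
t=0: [31, 19, 86, 2, 56, 90]  (not all equal)
t=1: [50, 51, 29, 35, 39, 53]  (not all equal)
t=2: [82, 78, 75, 75, 79, 81]  (not all equal)
t=3: [44, 49, 54, 53, 48, 43]  (not all equal)
t=4: [82, 82, 81, 82, 82, 82]  (not all equal)
t=5: [41, 41, 41, 41, 41, 41]  (all equal)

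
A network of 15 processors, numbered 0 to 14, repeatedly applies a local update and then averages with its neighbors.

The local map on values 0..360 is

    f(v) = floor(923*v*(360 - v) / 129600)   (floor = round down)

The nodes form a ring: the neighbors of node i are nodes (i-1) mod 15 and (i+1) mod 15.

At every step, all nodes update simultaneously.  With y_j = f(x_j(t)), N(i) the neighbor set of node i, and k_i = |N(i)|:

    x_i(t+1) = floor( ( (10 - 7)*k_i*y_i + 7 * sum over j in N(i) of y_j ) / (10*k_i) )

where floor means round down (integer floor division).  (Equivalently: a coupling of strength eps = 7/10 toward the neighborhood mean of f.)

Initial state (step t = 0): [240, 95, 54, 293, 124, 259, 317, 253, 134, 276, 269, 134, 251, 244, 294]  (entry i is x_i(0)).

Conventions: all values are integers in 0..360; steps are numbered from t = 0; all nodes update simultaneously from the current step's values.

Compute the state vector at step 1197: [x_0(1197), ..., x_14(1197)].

Answer: [219, 219, 219, 219, 219, 219, 219, 219, 219, 219, 219, 219, 219, 219, 219]
Key observation: The state at step 7, [219, 219, 219, 219, 219, 219, 219, 219, 219, 219, 219, 219, 219, 219, 219], reappears at step 8: the system is in a cycle of period 1 from step 7 on.  Therefore the state at step 1197 equals the state at step 7 + ((1197 - 7) mod 1) = 7, which is [219, 219, 219, 219, 219, 219, 219, 219, 219, 219, 219, 219, 219, 219, 219].

Derivation:
t=0: [240, 95, 54, 293, 124, 259, 317, 253, 134, 276, 269, 134, 251, 244, 294]
t=1: [172, 166, 146, 155, 176, 162, 161, 166, 189, 185, 185, 193, 203, 176, 183]
t=2: [229, 226, 225, 226, 227, 228, 228, 229, 229, 230, 229, 228, 228, 228, 230]
t=3: [213, 214, 215, 215, 214, 214, 213, 213, 212, 212, 213, 213, 214, 213, 213]
t=4: [222, 222, 222, 222, 222, 222, 222, 222, 222, 222, 222, 222, 222, 222, 222]
t=5: [218, 218, 218, 218, 218, 218, 218, 218, 218, 218, 218, 218, 218, 218, 218]
t=6: [220, 220, 220, 220, 220, 220, 220, 220, 220, 220, 220, 220, 220, 220, 220]
t=7: [219, 219, 219, 219, 219, 219, 219, 219, 219, 219, 219, 219, 219, 219, 219]
t=8: [219, 219, 219, 219, 219, 219, 219, 219, 219, 219, 219, 219, 219, 219, 219]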